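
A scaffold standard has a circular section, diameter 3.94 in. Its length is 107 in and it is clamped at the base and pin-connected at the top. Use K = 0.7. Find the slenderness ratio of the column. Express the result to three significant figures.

For a solid circle r = d/4 = 3.94/4 = 0.9850 in
L_e = K·L = 0.7 × 107 = 74.90 in
λ = L_e / r_min = 74.900 / 0.9850 = 76.0

λ ≈ 76.0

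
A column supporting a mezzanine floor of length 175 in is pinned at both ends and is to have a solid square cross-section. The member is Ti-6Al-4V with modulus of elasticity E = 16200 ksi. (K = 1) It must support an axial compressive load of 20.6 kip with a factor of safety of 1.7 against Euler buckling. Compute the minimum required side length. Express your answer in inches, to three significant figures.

Required P_cr = n·P = 1.7 × 20.6 = 35.02 kip
L_e = K·L = 1 × 175 = 175.0 in
Required I = P_cr·L_e²/(π²E) = 3.502×10^4 × 175.0² / (π² × 1.62×10^7) = 6.708 in⁴
Solid square: I = a⁴/12  ⇒  a = (12I)^(1/4) = (12×6.708)^(1/4) = 3.00 in

a ≈ 3.00 in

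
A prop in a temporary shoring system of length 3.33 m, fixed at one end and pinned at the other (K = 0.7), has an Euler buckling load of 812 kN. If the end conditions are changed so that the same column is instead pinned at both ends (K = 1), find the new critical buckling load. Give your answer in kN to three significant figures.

P_cr ≈ 398 kN

P_cr ∝ 1/K², so P_cr,new = P_cr,old × (K_old/K_new)² = 812 × (0.7/1)²
= 812 × 0.4900 = 398 kN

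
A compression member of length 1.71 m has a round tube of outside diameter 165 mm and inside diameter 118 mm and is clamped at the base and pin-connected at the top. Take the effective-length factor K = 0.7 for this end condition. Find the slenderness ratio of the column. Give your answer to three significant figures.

d_o = 165 mm, d_i = 118 mm
I = π(d_o⁴ − d_i⁴)/64 = π(165⁴ − 118.0⁴)/64 = 2.687×10^7 mm⁴
A = 1.045×10^4 mm²;  r_min = √(I/A) = √(2.687×10^7/1.045×10^4) = 50.71 mm
L_e = K·L = 0.7 × 1.71 m = 1.197 m = 1197.0 mm
λ = L_e / r_min = 1197.0 / 50.71 = 23.6

λ ≈ 23.6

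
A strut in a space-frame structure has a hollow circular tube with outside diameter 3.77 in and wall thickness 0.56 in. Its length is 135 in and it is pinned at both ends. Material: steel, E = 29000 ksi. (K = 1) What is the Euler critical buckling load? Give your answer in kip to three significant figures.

Inner diameter d_i = 3.77 − 2×0.56 = 2.650 in
I = π(d_o⁴ − d_i⁴)/64 = π(3.77⁴ − 2.650⁴)/64 = 7.495 in⁴
Effective length L_e = K·L = 1 × 135 = 135.0 in
P_cr = π²EI / L_e² = π² × 29000×10³ × 7.495 / 135.0² = 1.177×10^5 lb

P_cr ≈ 118 kip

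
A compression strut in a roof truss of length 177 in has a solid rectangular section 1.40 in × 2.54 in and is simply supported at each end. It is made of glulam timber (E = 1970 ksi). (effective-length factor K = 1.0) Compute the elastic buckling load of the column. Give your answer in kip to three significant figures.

P_cr ≈ 0.360 kip

Buckling occurs about the weak axis: I_min = h·b³/12 with b = 1.40 in (the shorter side).
I_min = 2.54×1.40³/12 = 0.5808 in⁴
Effective length L_e = K·L = 1 × 177 = 177.0 in
P_cr = π²EI / L_e² = π² × 1970×10³ × 0.5808 / 177.0² = 360.5 lb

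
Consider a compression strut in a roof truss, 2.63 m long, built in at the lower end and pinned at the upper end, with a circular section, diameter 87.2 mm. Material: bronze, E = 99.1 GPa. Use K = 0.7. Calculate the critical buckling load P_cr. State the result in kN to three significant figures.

P_cr ≈ 819 kN

I = πd⁴/64 = π×87.2⁴/64 = 2.838×10^6 mm⁴
I = 2.838×10^6 mm⁴ = 2.838×10^-6 m⁴
Effective length L_e = K·L = 0.7 × 2.63 = 1.841 m
P_cr = π²EI / L_e² = π² × 99.1×10⁹ × 2.838×10^-6 / 1.841² = 8.190×10^5 N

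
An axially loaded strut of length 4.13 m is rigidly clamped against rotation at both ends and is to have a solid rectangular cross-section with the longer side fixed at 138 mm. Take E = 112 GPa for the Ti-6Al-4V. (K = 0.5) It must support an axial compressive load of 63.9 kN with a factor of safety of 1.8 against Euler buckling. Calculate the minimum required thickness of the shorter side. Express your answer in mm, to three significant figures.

Required P_cr = n·P = 1.8 × 63.9 = 115.0 kN
L_e = K·L = 0.5 × 4.13 = 2.065 m
Required I = P_cr·L_e²/(π²E) = 1.150×10^5 × 2.065² / (π² × 1.12×10^11) = 4.437×10^-7 m⁴
I_req = 4.437×10^5 mm⁴
Rectangle, weak axis: I_min = h·b³/12 with h = 138 mm fixed  ⇒  b = (12I/h)^(1/3) = 33.8 mm

b ≈ 33.8 mm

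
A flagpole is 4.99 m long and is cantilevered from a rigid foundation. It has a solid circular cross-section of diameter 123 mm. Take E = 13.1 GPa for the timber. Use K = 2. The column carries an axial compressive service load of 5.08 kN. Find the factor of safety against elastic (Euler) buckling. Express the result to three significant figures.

n ≈ 2.87

I = πd⁴/64 = π×123⁴/64 = 1.124×10^7 mm⁴
I = 1.124×10^7 mm⁴ = 1.124×10^-5 m⁴
Effective length L_e = K·L = 2 × 4.99 = 9.980 m
P_cr = π²EI / L_e² = π² × 13.1×10⁹ × 1.124×10^-5 / 9.980² = 1.458×10^4 N
Factor of safety n = P_cr / P = 14.585 / 5.08 = 2.87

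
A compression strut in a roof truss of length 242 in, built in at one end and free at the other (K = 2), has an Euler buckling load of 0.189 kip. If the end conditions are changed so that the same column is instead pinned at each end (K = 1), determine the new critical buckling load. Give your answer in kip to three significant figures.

P_cr ≈ 0.756 kip

P_cr ∝ 1/K², so P_cr,new = P_cr,old × (K_old/K_new)² = 0.189 × (2/1)²
= 0.189 × 4.000 = 0.756 kip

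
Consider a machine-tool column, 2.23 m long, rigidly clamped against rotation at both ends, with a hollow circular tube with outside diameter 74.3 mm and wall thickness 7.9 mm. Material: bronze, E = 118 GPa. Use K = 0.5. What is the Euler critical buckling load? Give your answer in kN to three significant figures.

Inner diameter d_i = 74.3 − 2×7.9 = 58.50 mm
I = π(d_o⁴ − d_i⁴)/64 = π(74.3⁴ − 58.50⁴)/64 = 9.211×10^5 mm⁴
I = 9.211×10^5 mm⁴ = 9.211×10^-7 m⁴
Effective length L_e = K·L = 0.5 × 2.23 = 1.115 m
P_cr = π²EI / L_e² = π² × 118×10⁹ × 9.211×10^-7 / 1.115² = 8.628×10^5 N

P_cr ≈ 863 kN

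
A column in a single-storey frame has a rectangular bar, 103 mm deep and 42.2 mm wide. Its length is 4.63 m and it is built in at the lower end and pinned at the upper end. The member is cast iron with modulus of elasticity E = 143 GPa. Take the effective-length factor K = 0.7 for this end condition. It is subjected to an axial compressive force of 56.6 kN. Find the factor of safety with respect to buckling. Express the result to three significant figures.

Buckling occurs about the weak axis: I_min = h·b³/12 with b = 42.2 mm (the shorter side).
I_min = 103×42.2³/12 = 6.450×10^5 mm⁴
I = 6.450×10^5 mm⁴ = 6.450×10^-7 m⁴
Effective length L_e = K·L = 0.7 × 4.63 = 3.241 m
P_cr = π²EI / L_e² = π² × 143×10⁹ × 6.450×10^-7 / 3.241² = 8.667×10^4 N
Factor of safety n = P_cr / P = 86.670 / 56.6 = 1.53

n ≈ 1.53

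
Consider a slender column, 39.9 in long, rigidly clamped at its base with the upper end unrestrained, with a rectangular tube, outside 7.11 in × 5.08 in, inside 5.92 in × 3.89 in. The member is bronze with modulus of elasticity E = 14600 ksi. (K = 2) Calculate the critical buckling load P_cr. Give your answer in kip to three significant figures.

Weak-axis I_min = (h_o·b_o³ − h_i·b_i³)/12 with b_o = 5.08, b_i = 3.890 in (shorter outer/inner sides).
I_min = (7.11×5.08³ − 5.920×3.890³)/12 = 48.64 in⁴
Effective length L_e = K·L = 2 × 39.9 = 79.80 in
P_cr = π²EI / L_e² = π² × 14600×10³ × 48.64 / 79.80² = 1.101×10^6 lb

P_cr ≈ 1100 kip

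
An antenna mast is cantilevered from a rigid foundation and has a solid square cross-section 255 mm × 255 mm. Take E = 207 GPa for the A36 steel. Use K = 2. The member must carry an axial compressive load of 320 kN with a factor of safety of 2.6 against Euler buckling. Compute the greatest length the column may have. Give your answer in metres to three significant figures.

I = a⁴/12 = 255⁴/12 = 3.524×10^8 mm⁴
I = 3.524×10^-4 m⁴
Required critical load P_cr = n·P = 2.6 × 320 = 832.0 kN = 8.320×10^5 N
From P_cr = π²EI/(K·L)²:  L = (1/K)·√(π²EI/P_cr) = (1/2)·√(π²×2.07×10^11×3.524×10^-4/8.320×10^5)
L = 14.7 m

L_max ≈ 14.7 m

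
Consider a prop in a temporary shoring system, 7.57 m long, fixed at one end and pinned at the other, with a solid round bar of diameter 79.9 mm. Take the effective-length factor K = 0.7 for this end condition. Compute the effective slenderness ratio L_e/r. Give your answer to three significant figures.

λ ≈ 265

For a solid circle r = d/4 = 79.9/4 = 19.98 mm
L_e = K·L = 0.7 × 7.57 m = 5.299 m = 5299.0 mm
λ = L_e / r_min = 5299.0 / 19.98 = 265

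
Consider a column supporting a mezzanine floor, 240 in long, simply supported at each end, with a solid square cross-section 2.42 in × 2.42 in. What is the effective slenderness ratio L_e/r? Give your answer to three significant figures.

λ ≈ 344

For a square r = a/√12 = 2.42/√12 = 0.6986 in
L_e = K·L = 1 × 240 = 240.0 in
λ = L_e / r_min = 240.00 / 0.6986 = 344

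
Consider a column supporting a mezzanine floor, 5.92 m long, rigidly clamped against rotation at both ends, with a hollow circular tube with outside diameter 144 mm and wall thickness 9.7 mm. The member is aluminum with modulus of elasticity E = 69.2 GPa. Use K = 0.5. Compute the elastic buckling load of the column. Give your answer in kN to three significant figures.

Inner diameter d_i = 144 − 2×9.7 = 124.6 mm
I = π(d_o⁴ − d_i⁴)/64 = π(144⁴ − 124.6⁴)/64 = 9.275×10^6 mm⁴
I = 9.275×10^6 mm⁴ = 9.275×10^-6 m⁴
Effective length L_e = K·L = 0.5 × 5.92 = 2.960 m
P_cr = π²EI / L_e² = π² × 69.2×10⁹ × 9.275×10^-6 / 2.960² = 7.230×10^5 N

P_cr ≈ 723 kN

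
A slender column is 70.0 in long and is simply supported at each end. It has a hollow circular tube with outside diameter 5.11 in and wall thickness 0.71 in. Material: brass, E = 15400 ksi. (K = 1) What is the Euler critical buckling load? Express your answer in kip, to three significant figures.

P_cr ≈ 756 kip

Inner diameter d_i = 5.11 − 2×0.71 = 3.690 in
I = π(d_o⁴ − d_i⁴)/64 = π(5.11⁴ − 3.690⁴)/64 = 24.37 in⁴
Effective length L_e = K·L = 1 × 70.0 = 70.00 in
P_cr = π²EI / L_e² = π² × 15400×10³ × 24.37 / 70.00² = 7.559×10^5 lb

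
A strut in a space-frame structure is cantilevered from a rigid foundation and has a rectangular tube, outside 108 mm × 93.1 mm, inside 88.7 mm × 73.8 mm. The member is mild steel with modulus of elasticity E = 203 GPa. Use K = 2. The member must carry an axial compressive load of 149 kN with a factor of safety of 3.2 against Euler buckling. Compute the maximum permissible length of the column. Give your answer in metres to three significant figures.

L_max ≈ 2.12 m

Weak-axis I_min = (h_o·b_o³ − h_i·b_i³)/12 with b_o = 93.1, b_i = 73.80 mm (shorter outer/inner sides).
I_min = (108×93.1³ − 88.70×73.80³)/12 = 4.292×10^6 mm⁴
I = 4.292×10^-6 m⁴
Required critical load P_cr = n·P = 3.2 × 149 = 476.8 kN = 4.768×10^5 N
From P_cr = π²EI/(K·L)²:  L = (1/K)·√(π²EI/P_cr) = (1/2)·√(π²×2.03×10^11×4.292×10^-6/4.768×10^5)
L = 2.12 m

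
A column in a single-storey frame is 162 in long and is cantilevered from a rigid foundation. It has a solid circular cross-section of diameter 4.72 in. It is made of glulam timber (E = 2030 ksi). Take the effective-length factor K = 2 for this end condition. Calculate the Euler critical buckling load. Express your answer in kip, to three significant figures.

I = πd⁴/64 = π×4.72⁴/64 = 24.36 in⁴
Effective length L_e = K·L = 2 × 162 = 324.0 in
P_cr = π²EI / L_e² = π² × 2030×10³ × 24.36 / 324.0² = 4.650×10^3 lb

P_cr ≈ 4.65 kip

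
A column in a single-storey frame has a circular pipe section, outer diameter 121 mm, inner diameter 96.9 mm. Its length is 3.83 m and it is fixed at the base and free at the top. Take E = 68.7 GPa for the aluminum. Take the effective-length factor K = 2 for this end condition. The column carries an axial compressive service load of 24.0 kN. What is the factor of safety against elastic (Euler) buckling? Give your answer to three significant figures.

d_o = 121 mm, d_i = 96.9 mm
I = π(d_o⁴ − d_i⁴)/64 = π(121⁴ − 96.90⁴)/64 = 6.195×10^6 mm⁴
I = 6.195×10^6 mm⁴ = 6.195×10^-6 m⁴
Effective length L_e = K·L = 2 × 3.83 = 7.660 m
P_cr = π²EI / L_e² = π² × 68.7×10⁹ × 6.195×10^-6 / 7.660² = 7.158×10^4 N
Factor of safety n = P_cr / P = 71.583 / 24.0 = 2.98

n ≈ 2.98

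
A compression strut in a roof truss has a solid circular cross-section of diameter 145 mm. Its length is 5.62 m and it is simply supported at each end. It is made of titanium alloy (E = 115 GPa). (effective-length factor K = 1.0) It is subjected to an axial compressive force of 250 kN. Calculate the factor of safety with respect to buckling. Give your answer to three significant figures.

n ≈ 3.12

I = πd⁴/64 = π×145⁴/64 = 2.170×10^7 mm⁴
I = 2.170×10^7 mm⁴ = 2.170×10^-5 m⁴
Effective length L_e = K·L = 1 × 5.62 = 5.620 m
P_cr = π²EI / L_e² = π² × 115×10⁹ × 2.170×10^-5 / 5.620² = 7.798×10^5 N
Factor of safety n = P_cr / P = 779.77 / 250 = 3.12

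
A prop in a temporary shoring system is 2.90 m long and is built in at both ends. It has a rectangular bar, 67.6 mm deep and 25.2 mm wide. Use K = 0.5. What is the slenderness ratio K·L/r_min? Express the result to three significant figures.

Buckling occurs about the weak axis: I_min = h·b³/12 with b = 25.2 mm (the shorter side).
I_min = 67.6×25.2³/12 = 9.015×10^4 mm⁴
A = 1.704×10^3 mm²;  r_min = √(I/A) = √(9.015×10^4/1.704×10^3) = 7.275 mm
L_e = K·L = 0.5 × 2.90 m = 1.450 m = 1450.0 mm
λ = L_e / r_min = 1450.0 / 7.275 = 199

λ ≈ 199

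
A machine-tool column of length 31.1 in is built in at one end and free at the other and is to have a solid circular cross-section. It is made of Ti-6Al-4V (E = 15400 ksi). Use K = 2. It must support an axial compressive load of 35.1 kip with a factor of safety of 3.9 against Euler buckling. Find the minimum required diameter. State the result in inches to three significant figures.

d ≈ 2.90 in

Required P_cr = n·P = 3.9 × 35.1 = 136.9 kip
L_e = K·L = 2 × 31.1 = 62.20 in
Required I = P_cr·L_e²/(π²E) = 1.369×10^5 × 62.20² / (π² × 1.54×10^7) = 3.484 in⁴
Solid circle: I = πd⁴/64  ⇒  d = (64I/π)^(1/4) = (64×3.484/π)^(1/4) = 2.90 in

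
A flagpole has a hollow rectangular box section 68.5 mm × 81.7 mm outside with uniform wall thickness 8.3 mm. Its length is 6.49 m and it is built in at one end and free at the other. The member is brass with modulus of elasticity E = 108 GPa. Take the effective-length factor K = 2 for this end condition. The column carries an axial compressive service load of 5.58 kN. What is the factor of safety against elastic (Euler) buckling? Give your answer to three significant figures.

Inner dimensions: h_i = 81.7 − 2×8.3 = 65.10 mm, b_i = 68.5 − 2×8.3 = 51.90 mm
Weak-axis I_min = (h_o·b_o³ − h_i·b_i³)/12 with b_o = 68.5, b_i = 51.90 mm (shorter outer/inner sides).
I_min = (81.7×68.5³ − 65.10×51.90³)/12 = 1.430×10^6 mm⁴
I = 1.430×10^6 mm⁴ = 1.430×10^-6 m⁴
Effective length L_e = K·L = 2 × 6.49 = 12.98 m
P_cr = π²EI / L_e² = π² × 108×10⁹ × 1.430×10^-6 / 12.98² = 9.047×10^3 N
Factor of safety n = P_cr / P = 9.0466 / 5.58 = 1.62

n ≈ 1.62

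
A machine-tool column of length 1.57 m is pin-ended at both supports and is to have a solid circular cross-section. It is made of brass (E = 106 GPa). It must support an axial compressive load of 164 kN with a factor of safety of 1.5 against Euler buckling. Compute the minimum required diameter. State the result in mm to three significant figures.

Required P_cr = n·P = 1.5 × 164 = 246.0 kN
L_e = K·L = 1 × 1.57 = 1.570 m
Required I = P_cr·L_e²/(π²E) = 2.460×10^5 × 1.570² / (π² × 1.06×10^11) = 5.796×10^-7 m⁴
I_req = 5.796×10^5 mm⁴
Solid circle: I = πd⁴/64  ⇒  d = (64I/π)^(1/4) = (64×5.796×10^5/π)^(1/4) = 58.6 mm

d ≈ 58.6 mm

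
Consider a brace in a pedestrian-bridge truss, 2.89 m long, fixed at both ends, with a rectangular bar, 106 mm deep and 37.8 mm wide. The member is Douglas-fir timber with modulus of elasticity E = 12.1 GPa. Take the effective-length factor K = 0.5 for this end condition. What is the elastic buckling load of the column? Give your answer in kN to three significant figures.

P_cr ≈ 27.3 kN

Buckling occurs about the weak axis: I_min = h·b³/12 with b = 37.8 mm (the shorter side).
I_min = 106×37.8³/12 = 4.771×10^5 mm⁴
I = 4.771×10^5 mm⁴ = 4.771×10^-7 m⁴
Effective length L_e = K·L = 0.5 × 2.89 = 1.445 m
P_cr = π²EI / L_e² = π² × 12.1×10⁹ × 4.771×10^-7 / 1.445² = 2.729×10^4 N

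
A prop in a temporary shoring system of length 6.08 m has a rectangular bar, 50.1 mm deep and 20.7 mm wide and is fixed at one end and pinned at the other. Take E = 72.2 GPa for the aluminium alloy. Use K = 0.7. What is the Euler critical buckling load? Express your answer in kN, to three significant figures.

P_cr ≈ 1.46 kN

Buckling occurs about the weak axis: I_min = h·b³/12 with b = 20.7 mm (the shorter side).
I_min = 50.1×20.7³/12 = 3.703×10^4 mm⁴
I = 3.703×10^4 mm⁴ = 3.703×10^-8 m⁴
Effective length L_e = K·L = 0.7 × 6.08 = 4.256 m
P_cr = π²EI / L_e² = π² × 72.2×10⁹ × 3.703×10^-8 / 4.256² = 1.457×10^3 N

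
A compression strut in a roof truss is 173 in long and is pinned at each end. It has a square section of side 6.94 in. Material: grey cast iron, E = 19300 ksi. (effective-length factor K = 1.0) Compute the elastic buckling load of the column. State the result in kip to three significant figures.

P_cr ≈ 1230 kip

I = a⁴/12 = 6.94⁴/12 = 193.3 in⁴
Effective length L_e = K·L = 1 × 173 = 173.0 in
P_cr = π²EI / L_e² = π² × 19300×10³ × 193.3 / 173.0² = 1.230×10^6 lb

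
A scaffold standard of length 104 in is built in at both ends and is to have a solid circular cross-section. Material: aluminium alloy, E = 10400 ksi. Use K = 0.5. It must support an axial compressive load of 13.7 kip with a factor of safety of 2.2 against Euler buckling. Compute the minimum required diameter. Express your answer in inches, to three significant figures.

Required P_cr = n·P = 2.2 × 13.7 = 30.14 kip
L_e = K·L = 0.5 × 104 = 52.00 in
Required I = P_cr·L_e²/(π²E) = 3.014×10^4 × 52.00² / (π² × 1.04×10^7) = 0.7940 in⁴
Solid circle: I = πd⁴/64  ⇒  d = (64I/π)^(1/4) = (64×0.7940/π)^(1/4) = 2.01 in

d ≈ 2.01 in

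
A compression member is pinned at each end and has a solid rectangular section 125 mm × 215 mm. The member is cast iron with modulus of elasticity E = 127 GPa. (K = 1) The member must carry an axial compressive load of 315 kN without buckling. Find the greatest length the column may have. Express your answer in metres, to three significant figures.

L_max ≈ 11.8 m

Buckling occurs about the weak axis: I_min = h·b³/12 with b = 125 mm (the shorter side).
I_min = 215×125³/12 = 3.499×10^7 mm⁴
I = 3.499×10^-5 m⁴
At the buckling limit P_cr = P = 3.150×10^5 N
From P_cr = π²EI/(K·L)²:  L = (1/K)·√(π²EI/P_cr) = (1/1)·√(π²×1.27×10^11×3.499×10^-5/3.150×10^5)
L = 11.8 m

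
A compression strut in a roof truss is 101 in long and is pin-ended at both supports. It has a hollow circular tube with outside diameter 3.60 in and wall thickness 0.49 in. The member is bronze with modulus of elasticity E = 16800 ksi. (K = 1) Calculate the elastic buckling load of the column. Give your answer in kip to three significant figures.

Inner diameter d_i = 3.60 − 2×0.49 = 2.620 in
I = π(d_o⁴ − d_i⁴)/64 = π(3.60⁴ − 2.620⁴)/64 = 5.932 in⁴
Effective length L_e = K·L = 1 × 101 = 101.0 in
P_cr = π²EI / L_e² = π² × 16800×10³ × 5.932 / 101.0² = 9.642×10^4 lb

P_cr ≈ 96.4 kip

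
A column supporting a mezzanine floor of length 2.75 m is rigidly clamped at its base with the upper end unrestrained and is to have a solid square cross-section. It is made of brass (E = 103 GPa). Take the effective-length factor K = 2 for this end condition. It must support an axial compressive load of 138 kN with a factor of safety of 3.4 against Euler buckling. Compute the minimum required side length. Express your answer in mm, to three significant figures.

a ≈ 114 mm

Required P_cr = n·P = 3.4 × 138 = 469.2 kN
L_e = K·L = 2 × 2.75 = 5.500 m
Required I = P_cr·L_e²/(π²E) = 4.692×10^5 × 5.500² / (π² × 1.03×10^11) = 1.396×10^-5 m⁴
I_req = 1.396×10^7 mm⁴
Solid square: I = a⁴/12  ⇒  a = (12I)^(1/4) = (12×1.396×10^7)^(1/4) = 114 mm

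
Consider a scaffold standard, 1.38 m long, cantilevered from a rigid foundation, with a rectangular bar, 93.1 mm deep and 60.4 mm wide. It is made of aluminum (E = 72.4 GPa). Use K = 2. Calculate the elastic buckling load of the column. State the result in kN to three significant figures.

P_cr ≈ 160 kN

Buckling occurs about the weak axis: I_min = h·b³/12 with b = 60.4 mm (the shorter side).
I_min = 93.1×60.4³/12 = 1.710×10^6 mm⁴
I = 1.710×10^6 mm⁴ = 1.710×10^-6 m⁴
Effective length L_e = K·L = 2 × 1.38 = 2.760 m
P_cr = π²EI / L_e² = π² × 72.4×10⁹ × 1.710×10^-6 / 2.760² = 1.604×10^5 N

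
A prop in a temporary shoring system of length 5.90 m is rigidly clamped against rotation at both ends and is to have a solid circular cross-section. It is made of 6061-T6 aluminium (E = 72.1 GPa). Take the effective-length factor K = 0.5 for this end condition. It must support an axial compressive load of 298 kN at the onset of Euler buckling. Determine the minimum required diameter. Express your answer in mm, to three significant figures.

d ≈ 92.8 mm

L_e = K·L = 0.5 × 5.90 = 2.950 m
Required I = P_cr·L_e²/(π²E) = 2.980×10^5 × 2.950² / (π² × 7.21×10^10) = 3.644×10^-6 m⁴
I_req = 3.644×10^6 mm⁴
Solid circle: I = πd⁴/64  ⇒  d = (64I/π)^(1/4) = (64×3.644×10^6/π)^(1/4) = 92.8 mm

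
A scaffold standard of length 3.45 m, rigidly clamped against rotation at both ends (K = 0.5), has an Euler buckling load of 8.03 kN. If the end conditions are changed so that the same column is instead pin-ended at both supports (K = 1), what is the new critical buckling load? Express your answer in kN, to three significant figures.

P_cr ≈ 2.01 kN

P_cr ∝ 1/K², so P_cr,new = P_cr,old × (K_old/K_new)² = 8.03 × (0.5/1)²
= 8.03 × 0.2500 = 2.01 kN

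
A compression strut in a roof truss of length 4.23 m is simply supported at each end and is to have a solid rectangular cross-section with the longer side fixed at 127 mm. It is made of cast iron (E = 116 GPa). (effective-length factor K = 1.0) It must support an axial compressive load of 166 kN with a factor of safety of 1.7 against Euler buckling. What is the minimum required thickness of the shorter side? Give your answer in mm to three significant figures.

Required P_cr = n·P = 1.7 × 166 = 282.2 kN
L_e = K·L = 1 × 4.23 = 4.230 m
Required I = P_cr·L_e²/(π²E) = 2.822×10^5 × 4.230² / (π² × 1.16×10^11) = 4.410×10^-6 m⁴
I_req = 4.410×10^6 mm⁴
Rectangle, weak axis: I_min = h·b³/12 with h = 127 mm fixed  ⇒  b = (12I/h)^(1/3) = 74.7 mm

b ≈ 74.7 mm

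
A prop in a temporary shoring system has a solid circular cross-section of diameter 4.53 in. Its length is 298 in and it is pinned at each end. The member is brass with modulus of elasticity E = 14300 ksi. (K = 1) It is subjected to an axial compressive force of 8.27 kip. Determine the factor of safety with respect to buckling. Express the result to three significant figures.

I = πd⁴/64 = π×4.53⁴/64 = 20.67 in⁴
Effective length L_e = K·L = 1 × 298 = 298.0 in
P_cr = π²EI / L_e² = π² × 14300×10³ × 20.67 / 298.0² = 3.285×10^4 lb
Factor of safety n = P_cr / P = 32.852 / 8.27 = 3.97

n ≈ 3.97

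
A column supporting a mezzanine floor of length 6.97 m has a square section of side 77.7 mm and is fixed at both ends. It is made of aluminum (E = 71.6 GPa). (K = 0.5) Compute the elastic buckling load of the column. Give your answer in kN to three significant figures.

P_cr ≈ 177 kN

I = a⁴/12 = 77.7⁴/12 = 3.037×10^6 mm⁴
I = 3.037×10^6 mm⁴ = 3.037×10^-6 m⁴
Effective length L_e = K·L = 0.5 × 6.97 = 3.485 m
P_cr = π²EI / L_e² = π² × 71.6×10⁹ × 3.037×10^-6 / 3.485² = 1.767×10^5 N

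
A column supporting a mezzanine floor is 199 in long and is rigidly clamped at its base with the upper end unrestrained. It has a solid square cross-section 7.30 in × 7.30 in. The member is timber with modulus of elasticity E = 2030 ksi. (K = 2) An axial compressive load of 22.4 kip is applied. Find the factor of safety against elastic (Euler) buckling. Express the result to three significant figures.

n ≈ 1.34

I = a⁴/12 = 7.30⁴/12 = 236.7 in⁴
Effective length L_e = K·L = 2 × 199 = 398.0 in
P_cr = π²EI / L_e² = π² × 2030×10³ × 236.7 / 398.0² = 2.993×10^4 lb
Factor of safety n = P_cr / P = 29.932 / 22.4 = 1.34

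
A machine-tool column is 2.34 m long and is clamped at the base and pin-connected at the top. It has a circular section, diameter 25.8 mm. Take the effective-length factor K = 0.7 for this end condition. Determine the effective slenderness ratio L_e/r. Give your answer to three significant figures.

λ ≈ 254

For a solid circle r = d/4 = 25.8/4 = 6.450 mm
L_e = K·L = 0.7 × 2.34 m = 1.638 m = 1638.0 mm
λ = L_e / r_min = 1638.0 / 6.450 = 254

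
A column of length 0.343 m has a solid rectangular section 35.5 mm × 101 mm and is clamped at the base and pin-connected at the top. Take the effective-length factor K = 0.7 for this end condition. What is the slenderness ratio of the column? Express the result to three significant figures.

For a rectangle r_min = b/√12 = 35.5/√12 = 10.25 mm
L_e = K·L = 0.7 × 0.343 m = 0.2401 m = 240.10 mm
λ = L_e / r_min = 240.10 / 10.25 = 23.4

λ ≈ 23.4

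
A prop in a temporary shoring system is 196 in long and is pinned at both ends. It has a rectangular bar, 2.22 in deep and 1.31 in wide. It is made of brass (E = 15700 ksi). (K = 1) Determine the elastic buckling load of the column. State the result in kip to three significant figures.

P_cr ≈ 1.68 kip

Buckling occurs about the weak axis: I_min = h·b³/12 with b = 1.31 in (the shorter side).
I_min = 2.22×1.31³/12 = 0.4159 in⁴
Effective length L_e = K·L = 1 × 196 = 196.0 in
P_cr = π²EI / L_e² = π² × 15700×10³ × 0.4159 / 196.0² = 1.678×10^3 lb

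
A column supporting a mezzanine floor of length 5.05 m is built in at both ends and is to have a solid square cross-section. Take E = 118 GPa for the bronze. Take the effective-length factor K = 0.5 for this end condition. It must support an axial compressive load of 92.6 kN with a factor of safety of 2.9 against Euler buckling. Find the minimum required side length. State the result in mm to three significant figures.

Required P_cr = n·P = 2.9 × 92.6 = 268.5 kN
L_e = K·L = 0.5 × 5.05 = 2.525 m
Required I = P_cr·L_e²/(π²E) = 2.685×10^5 × 2.525² / (π² × 1.18×10^11) = 1.470×10^-6 m⁴
I_req = 1.470×10^6 mm⁴
Solid square: I = a⁴/12  ⇒  a = (12I)^(1/4) = (12×1.470×10^6)^(1/4) = 64.8 mm

a ≈ 64.8 mm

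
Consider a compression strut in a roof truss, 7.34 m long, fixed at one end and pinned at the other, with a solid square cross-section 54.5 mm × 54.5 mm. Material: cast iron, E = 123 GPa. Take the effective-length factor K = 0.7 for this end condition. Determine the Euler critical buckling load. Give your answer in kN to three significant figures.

I = a⁴/12 = 54.5⁴/12 = 7.352×10^5 mm⁴
I = 7.352×10^5 mm⁴ = 7.352×10^-7 m⁴
Effective length L_e = K·L = 0.7 × 7.34 = 5.138 m
P_cr = π²EI / L_e² = π² × 123×10⁹ × 7.352×10^-7 / 5.138² = 3.381×10^4 N

P_cr ≈ 33.8 kN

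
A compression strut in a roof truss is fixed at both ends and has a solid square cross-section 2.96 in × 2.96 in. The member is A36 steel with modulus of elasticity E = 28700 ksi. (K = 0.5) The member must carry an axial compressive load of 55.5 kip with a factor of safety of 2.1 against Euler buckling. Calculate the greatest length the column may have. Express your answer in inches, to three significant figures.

I = a⁴/12 = 2.96⁴/12 = 6.397 in⁴
Required critical load P_cr = n·P = 2.1 × 55.5 = 116.6 kip = 1.165×10^5 lb
From P_cr = π²EI/(K·L)²:  L = (1/K)·√(π²EI/P_cr) = (1/0.5)·√(π²×2.87×10^7×6.397/1.165×10^5)
L = 249 in

L_max ≈ 249 in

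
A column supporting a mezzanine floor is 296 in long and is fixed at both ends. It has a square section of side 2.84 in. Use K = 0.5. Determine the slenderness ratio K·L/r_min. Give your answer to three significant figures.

λ ≈ 181

For a square r = a/√12 = 2.84/√12 = 0.8198 in
L_e = K·L = 0.5 × 296 = 148.0 in
λ = L_e / r_min = 148.00 / 0.8198 = 181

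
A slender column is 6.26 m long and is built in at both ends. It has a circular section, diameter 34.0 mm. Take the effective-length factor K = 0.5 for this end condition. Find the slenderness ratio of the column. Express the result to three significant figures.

I = πd⁴/64 = π×34.0⁴/64 = 6.560×10^4 mm⁴
A = 907.9 mm²;  r_min = √(I/A) = √(6.560×10^4/907.9) = 8.500 mm
L_e = K·L = 0.5 × 6.26 m = 3.130 m = 3130.0 mm
λ = L_e / r_min = 3130.0 / 8.500 = 368

λ ≈ 368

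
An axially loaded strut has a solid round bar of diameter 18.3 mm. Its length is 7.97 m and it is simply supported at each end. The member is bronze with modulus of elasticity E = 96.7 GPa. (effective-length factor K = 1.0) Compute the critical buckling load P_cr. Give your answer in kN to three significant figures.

I = πd⁴/64 = π×18.3⁴/64 = 5.505×10^3 mm⁴
I = 5.505×10^3 mm⁴ = 5.505×10^-9 m⁴
Effective length L_e = K·L = 1 × 7.97 = 7.970 m
P_cr = π²EI / L_e² = π² × 96.7×10⁹ × 5.505×10^-9 / 7.970² = 82.71 N

P_cr ≈ 0.0827 kN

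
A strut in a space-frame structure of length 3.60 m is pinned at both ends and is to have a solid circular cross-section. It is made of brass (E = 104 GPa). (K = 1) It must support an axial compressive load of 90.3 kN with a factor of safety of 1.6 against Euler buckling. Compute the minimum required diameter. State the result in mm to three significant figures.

Required P_cr = n·P = 1.6 × 90.3 = 144.5 kN
L_e = K·L = 1 × 3.60 = 3.600 m
Required I = P_cr·L_e²/(π²E) = 1.445×10^5 × 3.600² / (π² × 1.04×10^11) = 1.824×10^-6 m⁴
I_req = 1.824×10^6 mm⁴
Solid circle: I = πd⁴/64  ⇒  d = (64I/π)^(1/4) = (64×1.824×10^6/π)^(1/4) = 78.1 mm

d ≈ 78.1 mm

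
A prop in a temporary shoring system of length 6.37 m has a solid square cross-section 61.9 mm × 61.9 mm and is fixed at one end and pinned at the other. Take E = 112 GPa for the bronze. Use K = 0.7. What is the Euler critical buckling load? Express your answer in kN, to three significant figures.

P_cr ≈ 68.0 kN

I = a⁴/12 = 61.9⁴/12 = 1.223×10^6 mm⁴
I = 1.223×10^6 mm⁴ = 1.223×10^-6 m⁴
Effective length L_e = K·L = 0.7 × 6.37 = 4.459 m
P_cr = π²EI / L_e² = π² × 112×10⁹ × 1.223×10^-6 / 4.459² = 6.802×10^4 N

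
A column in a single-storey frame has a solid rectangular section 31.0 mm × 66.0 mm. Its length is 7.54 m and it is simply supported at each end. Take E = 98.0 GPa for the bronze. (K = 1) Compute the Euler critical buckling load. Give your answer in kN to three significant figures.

P_cr ≈ 2.79 kN

Buckling occurs about the weak axis: I_min = h·b³/12 with b = 31.0 mm (the shorter side).
I_min = 66.0×31.0³/12 = 1.639×10^5 mm⁴
I = 1.639×10^5 mm⁴ = 1.639×10^-7 m⁴
Effective length L_e = K·L = 1 × 7.54 = 7.540 m
P_cr = π²EI / L_e² = π² × 98.0×10⁹ × 1.639×10^-7 / 7.540² = 2.788×10^3 N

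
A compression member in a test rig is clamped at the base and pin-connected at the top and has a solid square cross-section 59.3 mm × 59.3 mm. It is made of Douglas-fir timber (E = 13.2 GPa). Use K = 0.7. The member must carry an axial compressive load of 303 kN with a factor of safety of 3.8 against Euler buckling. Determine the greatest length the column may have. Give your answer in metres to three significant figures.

L_max ≈ 0.488 m

I = a⁴/12 = 59.3⁴/12 = 1.030×10^6 mm⁴
I = 1.030×10^-6 m⁴
Required critical load P_cr = n·P = 3.8 × 303 = 1151 kN = 1.151×10^6 N
From P_cr = π²EI/(K·L)²:  L = (1/K)·√(π²EI/P_cr) = (1/0.7)·√(π²×1.32×10^10×1.030×10^-6/1.151×10^6)
L = 0.488 m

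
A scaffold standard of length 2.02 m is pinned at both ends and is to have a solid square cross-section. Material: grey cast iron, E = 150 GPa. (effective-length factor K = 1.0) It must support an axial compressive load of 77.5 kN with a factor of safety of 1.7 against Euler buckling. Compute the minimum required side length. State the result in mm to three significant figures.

a ≈ 45.7 mm

Required P_cr = n·P = 1.7 × 77.5 = 131.8 kN
L_e = K·L = 1 × 2.02 = 2.020 m
Required I = P_cr·L_e²/(π²E) = 1.317×10^5 × 2.020² / (π² × 1.50×10^11) = 3.631×10^-7 m⁴
I_req = 3.631×10^5 mm⁴
Solid square: I = a⁴/12  ⇒  a = (12I)^(1/4) = (12×3.631×10^5)^(1/4) = 45.7 mm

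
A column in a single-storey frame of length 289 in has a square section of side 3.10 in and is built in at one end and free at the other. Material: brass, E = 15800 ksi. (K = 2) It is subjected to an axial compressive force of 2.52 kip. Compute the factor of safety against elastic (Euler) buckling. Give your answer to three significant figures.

n ≈ 1.43

I = a⁴/12 = 3.10⁴/12 = 7.696 in⁴
Effective length L_e = K·L = 2 × 289 = 578.0 in
P_cr = π²EI / L_e² = π² × 15800×10³ × 7.696 / 578.0² = 3.592×10^3 lb
Factor of safety n = P_cr / P = 3.5923 / 2.52 = 1.43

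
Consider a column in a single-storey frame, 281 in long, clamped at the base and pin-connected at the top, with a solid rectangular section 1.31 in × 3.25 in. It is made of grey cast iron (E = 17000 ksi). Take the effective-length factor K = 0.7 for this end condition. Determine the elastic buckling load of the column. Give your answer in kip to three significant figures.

P_cr ≈ 2.64 kip

Buckling occurs about the weak axis: I_min = h·b³/12 with b = 1.31 in (the shorter side).
I_min = 3.25×1.31³/12 = 0.6089 in⁴
Effective length L_e = K·L = 0.7 × 281 = 196.7 in
P_cr = π²EI / L_e² = π² × 17000×10³ × 0.6089 / 196.7² = 2.640×10^3 lb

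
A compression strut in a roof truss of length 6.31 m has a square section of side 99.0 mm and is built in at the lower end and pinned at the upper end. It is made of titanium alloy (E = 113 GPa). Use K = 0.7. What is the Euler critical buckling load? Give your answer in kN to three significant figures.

I = a⁴/12 = 99.0⁴/12 = 8.005×10^6 mm⁴
I = 8.005×10^6 mm⁴ = 8.005×10^-6 m⁴
Effective length L_e = K·L = 0.7 × 6.31 = 4.417 m
P_cr = π²EI / L_e² = π² × 113×10⁹ × 8.005×10^-6 / 4.417² = 4.576×10^5 N

P_cr ≈ 458 kN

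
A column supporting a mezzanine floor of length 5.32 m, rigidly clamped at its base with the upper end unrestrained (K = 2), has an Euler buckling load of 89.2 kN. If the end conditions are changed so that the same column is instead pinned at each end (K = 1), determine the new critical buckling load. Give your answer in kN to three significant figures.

P_cr ≈ 357 kN

P_cr ∝ 1/K², so P_cr,new = P_cr,old × (K_old/K_new)² = 89.2 × (2/1)²
= 89.2 × 4.000 = 357 kN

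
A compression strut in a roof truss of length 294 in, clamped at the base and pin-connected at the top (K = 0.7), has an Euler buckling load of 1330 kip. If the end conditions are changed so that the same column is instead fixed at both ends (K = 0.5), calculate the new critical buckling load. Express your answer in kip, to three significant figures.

P_cr ≈ 2610 kip

P_cr ∝ 1/K², so P_cr,new = P_cr,old × (K_old/K_new)² = 1330 × (0.7/0.5)²
= 1330 × 1.960 = 2610 kip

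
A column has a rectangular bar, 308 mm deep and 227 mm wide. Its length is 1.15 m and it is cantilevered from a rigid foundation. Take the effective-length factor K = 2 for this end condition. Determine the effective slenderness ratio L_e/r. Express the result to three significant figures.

For a rectangle r_min = b/√12 = 227/√12 = 65.53 mm
L_e = K·L = 2 × 1.15 m = 2.300 m = 2300.0 mm
λ = L_e / r_min = 2300.0 / 65.53 = 35.1

λ ≈ 35.1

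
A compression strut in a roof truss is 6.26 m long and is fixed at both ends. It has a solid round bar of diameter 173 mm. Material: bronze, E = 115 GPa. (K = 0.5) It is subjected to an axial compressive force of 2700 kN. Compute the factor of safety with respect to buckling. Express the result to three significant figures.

I = πd⁴/64 = π×173⁴/64 = 4.397×10^7 mm⁴
I = 4.397×10^7 mm⁴ = 4.397×10^-5 m⁴
Effective length L_e = K·L = 0.5 × 6.26 = 3.130 m
P_cr = π²EI / L_e² = π² × 115×10⁹ × 4.397×10^-5 / 3.130² = 5.094×10^6 N
Factor of safety n = P_cr / P = 5094.1 / 2700 = 1.89

n ≈ 1.89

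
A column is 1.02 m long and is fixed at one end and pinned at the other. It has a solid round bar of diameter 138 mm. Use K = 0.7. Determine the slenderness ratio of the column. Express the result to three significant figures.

I = πd⁴/64 = π×138⁴/64 = 1.780×10^7 mm⁴
A = 1.496×10^4 mm²;  r_min = √(I/A) = √(1.780×10^7/1.496×10^4) = 34.50 mm
L_e = K·L = 0.7 × 1.02 m = 0.7140 m = 714.00 mm
λ = L_e / r_min = 714.00 / 34.50 = 20.7

λ ≈ 20.7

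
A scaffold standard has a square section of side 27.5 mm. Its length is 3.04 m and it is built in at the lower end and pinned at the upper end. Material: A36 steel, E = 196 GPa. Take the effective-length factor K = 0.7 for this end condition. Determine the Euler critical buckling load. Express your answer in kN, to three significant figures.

P_cr ≈ 20.4 kN

I = a⁴/12 = 27.5⁴/12 = 4.766×10^4 mm⁴
I = 4.766×10^4 mm⁴ = 4.766×10^-8 m⁴
Effective length L_e = K·L = 0.7 × 3.04 = 2.128 m
P_cr = π²EI / L_e² = π² × 196×10⁹ × 4.766×10^-8 / 2.128² = 2.036×10^4 N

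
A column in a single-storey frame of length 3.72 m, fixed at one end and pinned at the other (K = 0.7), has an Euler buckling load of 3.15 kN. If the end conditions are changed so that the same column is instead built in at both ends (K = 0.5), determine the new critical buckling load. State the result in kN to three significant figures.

P_cr ≈ 6.17 kN

P_cr ∝ 1/K², so P_cr,new = P_cr,old × (K_old/K_new)² = 3.15 × (0.7/0.5)²
= 3.15 × 1.960 = 6.17 kN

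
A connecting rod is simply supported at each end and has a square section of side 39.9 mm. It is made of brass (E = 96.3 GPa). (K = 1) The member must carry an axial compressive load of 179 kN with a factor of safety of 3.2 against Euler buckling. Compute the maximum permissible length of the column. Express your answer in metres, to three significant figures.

L_max ≈ 0.592 m

I = a⁴/12 = 39.9⁴/12 = 2.112×10^5 mm⁴
I = 2.112×10^-7 m⁴
Required critical load P_cr = n·P = 3.2 × 179 = 572.8 kN = 5.728×10^5 N
From P_cr = π²EI/(K·L)²:  L = (1/K)·√(π²EI/P_cr) = (1/1)·√(π²×9.63×10^10×2.112×10^-7/5.728×10^5)
L = 0.592 m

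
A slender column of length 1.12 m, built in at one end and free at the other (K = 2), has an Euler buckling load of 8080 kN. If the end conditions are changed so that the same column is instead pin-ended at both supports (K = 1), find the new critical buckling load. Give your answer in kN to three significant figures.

P_cr ≈ 32300 kN

P_cr ∝ 1/K², so P_cr,new = P_cr,old × (K_old/K_new)² = 8080 × (2/1)²
= 8080 × 4.000 = 32300 kN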